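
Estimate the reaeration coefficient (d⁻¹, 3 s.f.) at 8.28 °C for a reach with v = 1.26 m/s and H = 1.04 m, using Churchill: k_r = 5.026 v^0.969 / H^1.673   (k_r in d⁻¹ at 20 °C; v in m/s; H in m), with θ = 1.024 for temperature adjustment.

k_r ≈ 4.46 d⁻¹

k_r(20) = 5.026 × 1.26^0.969 / 1.04^1.673 = 5.026 × 1.251 / 1.068 = 5.888 d⁻¹.
k_r(8.28) = 5.888 × 1.024^(8.28−20) = 5.888 × 0.7573 = 4.459 d⁻¹.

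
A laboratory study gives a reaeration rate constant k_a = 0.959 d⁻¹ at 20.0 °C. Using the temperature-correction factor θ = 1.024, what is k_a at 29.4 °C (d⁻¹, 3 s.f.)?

k_a(T₂) = k_a(T₁) · θ^(T₂−T₁) = 0.959 × 1.024^(29.4−20.0)
= 0.959 × 1.024^9.40 = 0.959 × 1.250 = 1.199 d⁻¹.

k_a ≈ 1.20 d⁻¹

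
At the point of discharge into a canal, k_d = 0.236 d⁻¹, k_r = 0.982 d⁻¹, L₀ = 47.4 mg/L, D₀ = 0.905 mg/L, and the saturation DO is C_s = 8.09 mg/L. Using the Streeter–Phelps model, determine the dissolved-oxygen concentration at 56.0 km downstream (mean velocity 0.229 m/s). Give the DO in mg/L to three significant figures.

DO ≈ 1.28 mg/L

Travel time t = x/v = 56.0 km / (0.229 m/s) = 56000 m / 0.229 m/s = 244500 s = 2.830 d.
k_d L₀/(k_r−k_d) = 0.236×47.4/(0.982−0.236) = 11.19/0.7460 = 15.00 mg/L.
e^(−k_d t) = e^(−0.236×2.830) = 0.5128; e^(−k_r t) = e^(−0.982×2.830) = 0.06208.
D = 15.00 × (0.5128 − 0.06208) + 0.905 × 0.06208 = 6.758 + 0.05618 = 6.814 mg/L.
DO = C_s − D = 8.09 − 6.814 = 1.276 mg/L.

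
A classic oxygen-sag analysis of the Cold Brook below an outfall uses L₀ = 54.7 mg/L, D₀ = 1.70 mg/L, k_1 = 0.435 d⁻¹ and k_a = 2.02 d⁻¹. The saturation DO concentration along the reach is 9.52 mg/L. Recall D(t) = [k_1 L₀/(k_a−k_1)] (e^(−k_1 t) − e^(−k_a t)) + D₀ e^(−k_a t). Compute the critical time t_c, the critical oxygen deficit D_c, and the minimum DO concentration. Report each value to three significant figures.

With k_a/k_1 = 4.644 and 1 − D₀(k_a−k_1)/(k_1 L₀) = 0.8868,
t_c = ln(4.644 × 0.8868) / (2.02 − 0.435) = ln(4.118) / 1.585 = 1.415/1.585 = 0.8929 d.
D_c = (k_1/k_a) L₀ e^(−k_1 t_c) = (0.435/2.02) × 54.7 × e^(−0.435×0.8929) = 0.2153 × 54.7 × 0.6781 = 7.988 mg/L.
Minimum DO = C_s − D_c = 9.52 − 7.988 = 1.532 mg/L.

t_c ≈ 0.893 d; D_c ≈ 7.99 mg/L; min DO ≈ 1.53 mg/L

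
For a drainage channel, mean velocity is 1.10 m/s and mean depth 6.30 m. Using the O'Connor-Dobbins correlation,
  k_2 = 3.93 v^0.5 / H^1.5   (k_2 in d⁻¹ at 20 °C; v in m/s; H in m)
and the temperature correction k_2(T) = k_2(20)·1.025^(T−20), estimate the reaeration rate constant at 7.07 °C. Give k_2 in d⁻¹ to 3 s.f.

k_2(20) = 3.93 × 1.10^0.5 / 6.30^1.5 = 3.93 × 1.049 / 15.81 = 0.2607 d⁻¹.
k_2(7.07) = 0.2607 × 1.025^(7.07−20) = 0.2607 × 0.7267 = 0.1894 d⁻¹.

k_2 ≈ 0.189 d⁻¹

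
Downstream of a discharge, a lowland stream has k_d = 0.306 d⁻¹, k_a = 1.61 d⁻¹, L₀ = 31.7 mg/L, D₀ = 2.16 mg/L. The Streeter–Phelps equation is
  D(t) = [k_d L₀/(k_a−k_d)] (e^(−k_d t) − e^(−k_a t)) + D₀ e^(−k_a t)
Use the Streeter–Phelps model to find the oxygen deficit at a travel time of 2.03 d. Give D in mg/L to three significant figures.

D ≈ 3.80 mg/L

k_d L₀/(k_a−k_d) = 0.306×31.7/(1.61−0.306) = 9.700/1.304 = 7.439 mg/L.
e^(−k_d t) = e^(−0.306×2.030) = 0.5373; e^(−k_a t) = e^(−1.61×2.030) = 0.03807.
D = 7.439 × (0.5373 − 0.03807) + 2.16 × 0.03807 = 3.714 + 0.08223 = 3.796 mg/L.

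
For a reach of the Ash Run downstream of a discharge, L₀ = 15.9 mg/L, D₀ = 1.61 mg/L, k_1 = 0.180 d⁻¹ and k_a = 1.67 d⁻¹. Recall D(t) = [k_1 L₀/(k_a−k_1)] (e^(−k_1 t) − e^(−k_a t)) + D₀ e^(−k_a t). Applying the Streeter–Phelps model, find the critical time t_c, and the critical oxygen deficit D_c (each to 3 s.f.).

With k_a/k_1 = 9.278 and 1 − D₀(k_a−k_1)/(k_1 L₀) = 0.1618,
t_c = ln(9.278 × 0.1618) / (1.67 − 0.180) = ln(1.501) / 1.490 = 0.4063/1.490 = 0.2727 d.
D_c = (k_1/k_a) L₀ e^(−k_1 t_c) = (0.180/1.67) × 15.9 × e^(−0.180×0.2727) = 0.1078 × 15.9 × 0.9521 = 1.632 mg/L.

t_c ≈ 0.273 d; D_c ≈ 1.63 mg/L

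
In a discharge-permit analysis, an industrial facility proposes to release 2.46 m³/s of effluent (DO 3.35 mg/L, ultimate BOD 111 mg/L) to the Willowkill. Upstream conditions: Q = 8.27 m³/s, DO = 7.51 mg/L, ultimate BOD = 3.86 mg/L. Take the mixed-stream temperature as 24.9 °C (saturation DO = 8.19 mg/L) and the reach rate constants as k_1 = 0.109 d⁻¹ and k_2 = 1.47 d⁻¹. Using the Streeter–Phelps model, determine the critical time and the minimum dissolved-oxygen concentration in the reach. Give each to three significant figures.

t_c ≈ 0.982 d; minimum DO ≈ 6.30 mg/L

Mixed DO = (8.27×7.51 + 2.46×3.35)/(8.27+2.46) = 70.35/10.73 = 6.556 mg/L.
Mixed L₀ = (8.27×3.86 + 2.46×111)/(10.73) = 305.0/10.73 = 28.42 mg/L.
Initial deficit D₀ = C_s − DO₀ = 8.19 − 6.556 = 1.634 mg/L.
t_c = (1/1.361) ln[(1.47/0.109)(1 − 1.634×1.361/(0.109×28.42))] = 0.7348 × ln(3.807) = 0.9823 d.
D_c = (0.109/1.47) × 28.42 × e^(−0.109×0.9823) = 0.07415 × 28.42 × 0.8985 = 1.894 mg/L.
Minimum DO = 8.19 − 1.894 = 6.296 mg/L.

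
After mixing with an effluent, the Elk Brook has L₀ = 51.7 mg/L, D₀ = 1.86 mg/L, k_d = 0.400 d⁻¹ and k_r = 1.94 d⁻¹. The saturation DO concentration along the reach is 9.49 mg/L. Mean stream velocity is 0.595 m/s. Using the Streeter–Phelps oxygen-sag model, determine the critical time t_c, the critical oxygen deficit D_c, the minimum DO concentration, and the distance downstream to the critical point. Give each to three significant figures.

t_c ≈ 0.928 d; D_c ≈ 7.35 mg/L; min DO ≈ 2.14 mg/L; x_c ≈ 47.7 km

t_c = [1/(k_r−k_d)] ln[(k_r/k_d)(1 − D₀(k_r−k_d)/(k_d L₀))]
= [1/(1.94−0.400)] ln[(1.94/0.400)(1 − 1.86×1.540/(0.400×51.7))]
= (1/1.540) ln[4.850 × 0.8615] = 0.6494 × ln(4.178) = 0.6494 × 1.430 = 0.9285 d.
D_c = (k_d/k_r) L₀ e^(−k_d t_c) = (0.400/1.94) × 51.7 × e^(−0.400×0.9285) = 0.2062 × 51.7 × 0.6898 = 7.353 mg/L.
Minimum DO = C_s − D_c = 9.49 − 7.353 = 2.137 mg/L.
x_c = v t_c = 0.595 m/s × 0.9285 d × 86400 s/d = 47730 m ≈ 47.7 km.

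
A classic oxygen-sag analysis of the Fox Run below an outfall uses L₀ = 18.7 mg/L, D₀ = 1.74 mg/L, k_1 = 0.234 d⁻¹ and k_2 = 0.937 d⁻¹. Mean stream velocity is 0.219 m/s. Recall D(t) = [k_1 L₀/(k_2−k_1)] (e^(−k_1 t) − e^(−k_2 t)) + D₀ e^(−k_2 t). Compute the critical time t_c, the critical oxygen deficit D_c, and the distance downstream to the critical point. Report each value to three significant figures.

t_c = [1/(k_2−k_1)] ln[(k_2/k_1)(1 − D₀(k_2−k_1)/(k_1 L₀))]
= [1/(0.937−0.234)] ln[(0.937/0.234)(1 − 1.74×0.7030/(0.234×18.7))]
= (1/0.7030) ln[4.004 × 0.7205] = 1.422 × ln(2.885) = 1.422 × 1.059 = 1.507 d.
L(t_c) = L₀ e^(−k_1 t_c) = 18.7 × 0.7028 = 13.14 mg/L, and at the critical point k_2 D_c = k_1 L, so D_c = (0.234/0.937) × 13.14 = 3.282 mg/L.
x_c = v t_c = 0.219 m/s × 1.507 d × 86400 s/d = 28520 m ≈ 28.5 km.

t_c ≈ 1.51 d; D_c ≈ 3.28 mg/L; x_c ≈ 28.5 km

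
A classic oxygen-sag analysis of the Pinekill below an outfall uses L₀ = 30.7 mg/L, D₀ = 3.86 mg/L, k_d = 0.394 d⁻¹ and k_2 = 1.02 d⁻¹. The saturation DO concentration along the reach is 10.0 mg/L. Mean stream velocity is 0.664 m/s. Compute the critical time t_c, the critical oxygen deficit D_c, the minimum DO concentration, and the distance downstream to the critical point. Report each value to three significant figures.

t_c ≈ 1.16 d; D_c ≈ 7.50 mg/L; min DO ≈ 2.50 mg/L; x_c ≈ 66.7 km

With k_2/k_d = 2.589 and 1 − D₀(k_2−k_d)/(k_d L₀) = 0.8002,
t_c = ln(2.589 × 0.8002) / (1.02 − 0.394) = ln(2.072) / 0.6260 = 0.7284/0.6260 = 1.164 d.
D_c = (k_d/k_2) L₀ e^(−k_d t_c) = (0.394/1.02) × 30.7 × e^(−0.394×1.164) = 0.3863 × 30.7 × 0.6323 = 7.498 mg/L.
Minimum DO = C_s − D_c = 10.0 − 7.498 = 2.502 mg/L.
x_c = v t_c = 0.664 m/s × 1.164 d × 86400 s/d = 66750 m ≈ 66.7 km.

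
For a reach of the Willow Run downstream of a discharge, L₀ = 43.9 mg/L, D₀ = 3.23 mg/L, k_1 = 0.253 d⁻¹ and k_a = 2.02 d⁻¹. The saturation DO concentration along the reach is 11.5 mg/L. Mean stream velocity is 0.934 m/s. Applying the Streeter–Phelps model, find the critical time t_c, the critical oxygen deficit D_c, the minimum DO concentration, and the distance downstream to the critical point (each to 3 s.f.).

t_c ≈ 0.768 d; D_c ≈ 4.53 mg/L; min DO ≈ 6.97 mg/L; x_c ≈ 61.9 km

At the critical point dD/dt = 0, so k_1 L₀ e^(−k_1 t) = k_a D. Substituting D(t) from the Streeter–Phelps equation and solving for t gives
t_c = ln[(k_a/k_1)(1 − D₀(k_a−k_1)/(k_1 L₀))] / (k_a−k_1).
Here k_a−k_1 = 1.767 d⁻¹ and 1 − D₀(k_a−k_1)/(k_1 L₀) = 1 − 3.23×1.767/(0.253×43.9) = 0.4861, so
t_c = ln(7.984 × 0.4861) / 1.767 = 1.356 / 1.767 = 0.7675 d.
D_c = (k_1/k_a) L₀ e^(−k_1 t_c) = (0.253/2.02) × 43.9 × e^(−0.253×0.7675) = 0.1252 × 43.9 × 0.8235 = 4.528 mg/L.
Minimum DO = C_s − D_c = 11.5 − 4.528 = 6.972 mg/L.
x_c = v t_c = 0.934 m/s × 0.7675 d × 86400 s/d = 61940 m ≈ 61.9 km.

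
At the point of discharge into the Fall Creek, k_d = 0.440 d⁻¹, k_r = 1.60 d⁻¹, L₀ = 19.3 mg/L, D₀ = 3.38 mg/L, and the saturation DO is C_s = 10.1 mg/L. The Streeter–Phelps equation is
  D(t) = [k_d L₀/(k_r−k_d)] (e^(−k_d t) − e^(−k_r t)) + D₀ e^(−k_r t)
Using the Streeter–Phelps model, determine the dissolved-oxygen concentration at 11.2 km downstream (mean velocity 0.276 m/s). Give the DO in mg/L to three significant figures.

Travel time t = x/v = 11.2 km / (0.276 m/s) = 11200 m / 0.276 m/s = 40580 s = 0.4697 d.
k_d L₀/(k_r−k_d) = 0.440×19.3/(1.60−0.440) = 8.492/1.160 = 7.321 mg/L.
e^(−k_d t) = e^(−0.440×0.4697) = 0.8133; e^(−k_r t) = e^(−1.60×0.4697) = 0.4717.
D = 7.321 × (0.8133 − 0.4717) + 3.38 × 0.4717 = 2.501 + 1.594 = 4.095 mg/L.
DO = C_s − D = 10.1 − 4.095 = 6.005 mg/L.

DO ≈ 6.00 mg/L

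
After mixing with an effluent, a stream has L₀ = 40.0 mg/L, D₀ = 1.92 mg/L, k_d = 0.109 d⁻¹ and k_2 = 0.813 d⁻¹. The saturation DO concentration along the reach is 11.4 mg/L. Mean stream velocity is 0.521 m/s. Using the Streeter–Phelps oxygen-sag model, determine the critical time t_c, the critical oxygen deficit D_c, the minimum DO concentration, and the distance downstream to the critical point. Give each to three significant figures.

t_c ≈ 2.33 d; D_c ≈ 4.16 mg/L; min DO ≈ 7.24 mg/L; x_c ≈ 105 km

With k_2/k_d = 7.459 and 1 − D₀(k_2−k_d)/(k_d L₀) = 0.6900,
t_c = ln(7.459 × 0.6900) / (0.813 − 0.109) = ln(5.146) / 0.7040 = 1.638/0.7040 = 2.327 d.
D_c = (k_d/k_2) L₀ e^(−k_d t_c) = (0.109/0.813) × 40.0 × e^(−0.109×2.327) = 0.1341 × 40.0 × 0.7760 = 4.161 mg/L.
Minimum DO = C_s − D_c = 11.4 − 4.161 = 7.239 mg/L.
x_c = v t_c = 0.521 m/s × 2.327 d × 86400 s/d = 104800 m ≈ 105 km.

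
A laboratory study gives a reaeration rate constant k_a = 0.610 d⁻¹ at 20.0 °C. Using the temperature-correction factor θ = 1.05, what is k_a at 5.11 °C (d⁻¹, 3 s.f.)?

k_a ≈ 0.295 d⁻¹

k_a(T₂) = k_a(T₁) · θ^(T₂−T₁) = 0.610 × 1.05^(5.11−20.0)
= 0.610 × 1.05^-14.9 = 0.610 × 0.4836 = 0.2950 d⁻¹.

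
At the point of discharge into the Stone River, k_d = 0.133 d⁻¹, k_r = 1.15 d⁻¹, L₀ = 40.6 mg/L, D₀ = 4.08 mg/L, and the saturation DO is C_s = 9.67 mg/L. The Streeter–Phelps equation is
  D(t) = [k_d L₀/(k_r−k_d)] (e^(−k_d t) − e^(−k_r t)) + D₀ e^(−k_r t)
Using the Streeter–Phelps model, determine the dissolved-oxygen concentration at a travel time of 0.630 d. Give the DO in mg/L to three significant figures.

DO ≈ 5.38 mg/L

k_d L₀/(k_r−k_d) = 0.133×40.6/(1.15−0.133) = 5.400/1.017 = 5.310 mg/L.
e^(−k_d t) = e^(−0.133×0.6300) = 0.9196; e^(−k_r t) = e^(−1.15×0.6300) = 0.4846.
D = 5.310 × (0.9196 − 0.4846) + 4.08 × 0.4846 = 2.310 + 1.977 = 4.287 mg/L.
DO = C_s − D = 9.67 − 4.287 = 5.383 mg/L.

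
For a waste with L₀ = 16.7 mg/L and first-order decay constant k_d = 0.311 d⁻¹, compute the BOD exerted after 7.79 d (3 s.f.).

y_t = L₀(1 − e^(−k_d t)) = 16.7 × (1 − e^(−0.311×7.79))
= 16.7 × (1 − 0.08868) = 16.7 × 0.9113 = 15.22 mg/L.

y ≈ 15.2 mg/L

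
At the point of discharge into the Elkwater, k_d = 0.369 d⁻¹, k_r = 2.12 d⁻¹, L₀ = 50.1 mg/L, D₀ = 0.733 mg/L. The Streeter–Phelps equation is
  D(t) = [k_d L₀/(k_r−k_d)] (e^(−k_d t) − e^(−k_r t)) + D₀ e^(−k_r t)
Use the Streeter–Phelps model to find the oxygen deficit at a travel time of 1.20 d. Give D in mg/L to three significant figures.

k_d L₀/(k_r−k_d) = 0.369×50.1/(2.12−0.369) = 18.49/1.751 = 10.56 mg/L.
e^(−k_d t) = e^(−0.369×1.200) = 0.6422; e^(−k_r t) = e^(−2.12×1.200) = 0.07855.
D = 10.56 × (0.6422 − 0.07855) + 0.733 × 0.07855 = 5.951 + 0.05758 = 6.009 mg/L.

D ≈ 6.01 mg/L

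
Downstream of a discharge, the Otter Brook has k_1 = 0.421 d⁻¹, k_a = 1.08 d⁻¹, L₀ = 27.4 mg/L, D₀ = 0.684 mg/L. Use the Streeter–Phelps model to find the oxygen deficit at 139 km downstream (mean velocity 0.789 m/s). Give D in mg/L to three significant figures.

D ≈ 5.56 mg/L

Travel time t = x/v = 139 km / (0.789 m/s) = 139000 m / 0.789 m/s = 176200 s = 2.039 d.
k_1 L₀/(k_a−k_1) = 0.421×27.4/(1.08−0.421) = 11.54/0.6590 = 17.50 mg/L.
e^(−k_1 t) = e^(−0.421×2.039) = 0.4238; e^(−k_a t) = e^(−1.08×2.039) = 0.1106.
D = 17.50 × (0.4238 − 0.1106) + 0.684 × 0.1106 = 5.483 + 0.07563 = 5.559 mg/L.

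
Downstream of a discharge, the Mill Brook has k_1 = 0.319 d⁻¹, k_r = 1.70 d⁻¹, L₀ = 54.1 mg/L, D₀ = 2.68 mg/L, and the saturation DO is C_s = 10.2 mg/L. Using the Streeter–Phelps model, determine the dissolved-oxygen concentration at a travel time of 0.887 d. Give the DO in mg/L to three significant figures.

k_1 L₀/(k_r−k_1) = 0.319×54.1/(1.70−0.319) = 17.26/1.381 = 12.50 mg/L.
e^(−k_1 t) = e^(−0.319×0.8870) = 0.7536; e^(−k_r t) = e^(−1.70×0.8870) = 0.2214.
D = 12.50 × (0.7536 − 0.2214) + 2.68 × 0.2214 = 6.650 + 0.5933 = 7.244 mg/L.
DO = C_s − D = 10.2 − 7.244 = 2.956 mg/L.

DO ≈ 2.96 mg/L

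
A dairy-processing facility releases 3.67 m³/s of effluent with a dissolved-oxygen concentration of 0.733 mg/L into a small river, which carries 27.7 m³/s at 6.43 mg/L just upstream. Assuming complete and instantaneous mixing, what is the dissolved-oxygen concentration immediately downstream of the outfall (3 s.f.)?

Flow-weighted mixing: C = (Q_r C_r + Q_w C_w)/(Q_r + Q_w)
= (27.7×6.43 + 3.67×0.733)/(27.7 + 3.67) = 180.8/31.37 = 5.764 mg/L.

5.76 mg/L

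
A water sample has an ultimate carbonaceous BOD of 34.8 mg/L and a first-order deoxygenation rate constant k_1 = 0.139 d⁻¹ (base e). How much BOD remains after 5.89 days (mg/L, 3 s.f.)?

L_t = L₀ e^(−k_1 t) = 34.8 × e^(−0.139×5.89) = 34.8 × 0.4410 = 15.35 mg/L.

L ≈ 15.3 mg/L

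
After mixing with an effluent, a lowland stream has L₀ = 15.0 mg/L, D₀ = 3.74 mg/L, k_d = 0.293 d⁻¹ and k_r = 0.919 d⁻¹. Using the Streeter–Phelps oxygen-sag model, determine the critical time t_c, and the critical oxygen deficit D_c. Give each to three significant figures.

t_c ≈ 0.611 d; D_c ≈ 4.00 mg/L

At the critical point dD/dt = 0, so k_d L₀ e^(−k_d t) = k_r D. Substituting D(t) from the Streeter–Phelps equation and solving for t gives
t_c = ln[(k_r/k_d)(1 − D₀(k_r−k_d)/(k_d L₀))] / (k_r−k_d).
Here k_r−k_d = 0.6260 d⁻¹ and 1 − D₀(k_r−k_d)/(k_d L₀) = 1 − 3.74×0.6260/(0.293×15.0) = 0.4673, so
t_c = ln(3.137 × 0.4673) / 0.6260 = 0.3823 / 0.6260 = 0.6107 d.
L(t_c) = L₀ e^(−k_d t_c) = 15.0 × 0.8362 = 12.54 mg/L, and at the critical point k_r D_c = k_d L, so D_c = (0.293/0.919) × 12.54 = 3.999 mg/L.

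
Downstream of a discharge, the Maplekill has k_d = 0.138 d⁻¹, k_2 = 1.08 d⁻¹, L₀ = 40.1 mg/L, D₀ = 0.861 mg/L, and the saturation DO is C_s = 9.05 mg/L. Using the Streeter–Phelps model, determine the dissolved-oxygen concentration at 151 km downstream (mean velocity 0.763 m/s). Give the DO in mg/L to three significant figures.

Travel time t = x/v = 151 km / (0.763 m/s) = 151000 m / 0.763 m/s = 197900 s = 2.291 d.
k_d L₀/(k_2−k_d) = 0.138×40.1/(1.08−0.138) = 5.534/0.9420 = 5.875 mg/L.
e^(−k_d t) = e^(−0.138×2.291) = 0.7290; e^(−k_2 t) = e^(−1.08×2.291) = 0.08427.
D = 5.875 × (0.7290 − 0.08427) + 0.861 × 0.08427 = 3.787 + 0.07255 = 3.860 mg/L.
DO = C_s − D = 9.05 − 3.860 = 5.190 mg/L.

DO ≈ 5.19 mg/L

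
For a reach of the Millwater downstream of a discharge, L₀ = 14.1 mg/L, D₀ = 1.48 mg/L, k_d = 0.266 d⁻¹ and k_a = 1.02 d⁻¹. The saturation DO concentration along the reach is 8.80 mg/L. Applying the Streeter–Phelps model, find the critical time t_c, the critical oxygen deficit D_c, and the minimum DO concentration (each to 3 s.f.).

With k_a/k_d = 3.835 and 1 − D₀(k_a−k_d)/(k_d L₀) = 0.7025,
t_c = ln(3.835 × 0.7025) / (1.02 − 0.266) = ln(2.694) / 0.7540 = 0.9909/0.7540 = 1.314 d.
L(t_c) = L₀ e^(−k_d t_c) = 14.1 × 0.7050 = 9.940 mg/L, and at the critical point k_a D_c = k_d L, so D_c = (0.266/1.02) × 9.940 = 2.592 mg/L.
Minimum DO = C_s − D_c = 8.80 − 2.592 = 6.208 mg/L.

t_c ≈ 1.31 d; D_c ≈ 2.59 mg/L; min DO ≈ 6.21 mg/L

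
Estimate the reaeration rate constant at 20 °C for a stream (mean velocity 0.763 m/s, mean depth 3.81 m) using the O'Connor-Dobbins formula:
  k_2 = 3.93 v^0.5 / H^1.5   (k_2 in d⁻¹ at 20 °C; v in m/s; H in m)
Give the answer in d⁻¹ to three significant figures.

k_2 ≈ 0.462 d⁻¹

k_2 = 3.93 × 0.763^0.5 / 3.81^1.5 = 3.93 × 0.8735 / 7.437 = 0.4616 d⁻¹.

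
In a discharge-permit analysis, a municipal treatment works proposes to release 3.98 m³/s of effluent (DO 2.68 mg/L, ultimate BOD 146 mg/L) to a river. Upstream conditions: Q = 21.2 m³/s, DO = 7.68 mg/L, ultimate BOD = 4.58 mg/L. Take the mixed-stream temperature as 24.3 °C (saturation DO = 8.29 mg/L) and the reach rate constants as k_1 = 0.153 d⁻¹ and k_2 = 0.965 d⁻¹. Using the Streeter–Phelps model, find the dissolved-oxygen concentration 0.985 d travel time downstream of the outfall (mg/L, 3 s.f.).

DO ≈ 5.35 mg/L

Mixed DO = (21.2×7.68 + 3.98×2.68)/(21.2+3.98) = 173.5/25.18 = 6.890 mg/L.
Mixed L₀ = (21.2×4.58 + 3.98×146)/(25.18) = 678.2/25.18 = 26.93 mg/L.
Initial deficit D₀ = C_s − DO₀ = 8.29 − 6.890 = 1.400 mg/L.
D(0.985) = [0.153×26.93/(0.965−0.153)](e^(−0.153×0.985) − e^(−0.965×0.985)) + 1.400 e^(−0.965×0.985)
= 5.075 × (0.8601 − 0.3865) + 1.400 × 0.3865 = 2.945 mg/L.
DO = 8.29 − 2.945 = 5.345 mg/L.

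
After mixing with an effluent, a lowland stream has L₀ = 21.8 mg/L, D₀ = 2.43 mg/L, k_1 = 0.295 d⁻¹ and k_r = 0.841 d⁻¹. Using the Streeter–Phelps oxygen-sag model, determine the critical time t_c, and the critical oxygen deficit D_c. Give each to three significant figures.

At the critical point dD/dt = 0, so k_1 L₀ e^(−k_1 t) = k_r D. Substituting D(t) from the Streeter–Phelps equation and solving for t gives
t_c = ln[(k_r/k_1)(1 − D₀(k_r−k_1)/(k_1 L₀))] / (k_r−k_1).
Here k_r−k_1 = 0.5460 d⁻¹ and 1 − D₀(k_r−k_1)/(k_1 L₀) = 1 − 2.43×0.5460/(0.295×21.8) = 0.7937, so
t_c = ln(2.851 × 0.7937) / 0.5460 = 0.8166 / 0.5460 = 1.496 d.
L(t_c) = L₀ e^(−k_1 t_c) = 21.8 × 0.6433 = 14.02 mg/L, and at the critical point k_r D_c = k_1 L, so D_c = (0.295/0.841) × 14.02 = 4.919 mg/L.

t_c ≈ 1.50 d; D_c ≈ 4.92 mg/L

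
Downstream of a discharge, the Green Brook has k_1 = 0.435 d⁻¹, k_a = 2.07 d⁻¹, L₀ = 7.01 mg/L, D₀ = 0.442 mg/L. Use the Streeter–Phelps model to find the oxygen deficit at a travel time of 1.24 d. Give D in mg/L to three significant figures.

D ≈ 0.978 mg/L

k_1 L₀/(k_a−k_1) = 0.435×7.01/(2.07−0.435) = 3.049/1.635 = 1.865 mg/L.
e^(−k_1 t) = e^(−0.435×1.240) = 0.5831; e^(−k_a t) = e^(−2.07×1.240) = 0.07678.
D = 1.865 × (0.5831 − 0.07678) + 0.442 × 0.07678 = 0.9443 + 0.03394 = 0.9782 mg/L.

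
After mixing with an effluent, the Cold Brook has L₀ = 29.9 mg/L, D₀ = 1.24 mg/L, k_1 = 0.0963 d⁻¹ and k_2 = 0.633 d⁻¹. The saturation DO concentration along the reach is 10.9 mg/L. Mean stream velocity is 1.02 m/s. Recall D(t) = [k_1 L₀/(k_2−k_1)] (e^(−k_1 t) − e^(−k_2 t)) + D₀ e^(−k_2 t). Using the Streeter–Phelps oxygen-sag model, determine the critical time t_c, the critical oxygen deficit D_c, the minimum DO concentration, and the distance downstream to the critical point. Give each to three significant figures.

t_c = [1/(k_2−k_1)] ln[(k_2/k_1)(1 − D₀(k_2−k_1)/(k_1 L₀))]
= [1/(0.633−0.0963)] ln[(0.633/0.0963)(1 − 1.24×0.5367/(0.0963×29.9))]
= (1/0.5367) ln[6.573 × 0.7689] = 1.863 × ln(5.054) = 1.863 × 1.620 = 3.019 d.
D_c = (k_1/k_2) L₀ e^(−k_1 t_c) = (0.0963/0.633) × 29.9 × e^(−0.0963×3.019) = 0.1521 × 29.9 × 0.7477 = 3.401 mg/L.
Minimum DO = C_s − D_c = 10.9 − 3.401 = 7.499 mg/L.
x_c = v t_c = 1.02 m/s × 3.019 d × 86400 s/d = 266000 m ≈ 266 km.

t_c ≈ 3.02 d; D_c ≈ 3.40 mg/L; min DO ≈ 7.50 mg/L; x_c ≈ 266 km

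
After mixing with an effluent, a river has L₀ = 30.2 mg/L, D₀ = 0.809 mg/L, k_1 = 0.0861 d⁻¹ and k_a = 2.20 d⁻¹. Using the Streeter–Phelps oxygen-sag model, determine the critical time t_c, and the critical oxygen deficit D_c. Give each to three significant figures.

t_c ≈ 1.03 d; D_c ≈ 1.08 mg/L

t_c = [1/(k_a−k_1)] ln[(k_a/k_1)(1 − D₀(k_a−k_1)/(k_1 L₀))]
= [1/(2.20−0.0861)] ln[(2.20/0.0861)(1 − 0.809×2.114/(0.0861×30.2))]
= (1/2.114) ln[25.55 × 0.3423] = 0.4731 × ln(8.747) = 0.4731 × 2.169 = 1.026 d.
D_c = (k_1/k_a) L₀ e^(−k_1 t_c) = (0.0861/2.20) × 30.2 × e^(−0.0861×1.026) = 0.03914 × 30.2 × 0.9155 = 1.082 mg/L.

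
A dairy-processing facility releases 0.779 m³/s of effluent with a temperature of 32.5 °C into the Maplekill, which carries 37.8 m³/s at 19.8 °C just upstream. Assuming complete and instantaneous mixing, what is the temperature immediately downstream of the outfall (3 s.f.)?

Flow-weighted mixing: C = (Q_r C_r + Q_w C_w)/(Q_r + Q_w)
= (37.8×19.8 + 0.779×32.5)/(37.8 + 0.779) = 773.8/38.58 = 20.06 °C.

20.1 °C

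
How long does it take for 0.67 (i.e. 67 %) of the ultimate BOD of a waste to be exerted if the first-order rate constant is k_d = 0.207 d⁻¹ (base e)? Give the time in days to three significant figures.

y/L₀ = 1 − e^(−k_d t) = 0.67 ⇒ e^(−k_d t) = 0.330
t = −ln(0.330) / 0.207 = 1.109 / 0.207 = 5.356 d.

t ≈ 5.36 d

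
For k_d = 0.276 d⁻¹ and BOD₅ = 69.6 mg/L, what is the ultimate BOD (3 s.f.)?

L₀ ≈ 93.0 mg/L

BOD₅ = L₀(1 − e^(−5k_d)) ⇒ L₀ = BOD₅ / (1 − e^(−5×0.276))
= 69.6 / (1 − 0.2516) = 69.6 / 0.7484 = 93.00 mg/L.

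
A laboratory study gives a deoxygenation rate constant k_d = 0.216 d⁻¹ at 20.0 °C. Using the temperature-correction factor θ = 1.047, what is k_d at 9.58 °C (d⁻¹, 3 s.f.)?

k_d ≈ 0.134 d⁻¹

k_d(T₂) = k_d(T₁) · θ^(T₂−T₁) = 0.216 × 1.047^(9.58−20.0)
= 0.216 × 1.047^-10.4 = 0.216 × 0.6197 = 0.1338 d⁻¹.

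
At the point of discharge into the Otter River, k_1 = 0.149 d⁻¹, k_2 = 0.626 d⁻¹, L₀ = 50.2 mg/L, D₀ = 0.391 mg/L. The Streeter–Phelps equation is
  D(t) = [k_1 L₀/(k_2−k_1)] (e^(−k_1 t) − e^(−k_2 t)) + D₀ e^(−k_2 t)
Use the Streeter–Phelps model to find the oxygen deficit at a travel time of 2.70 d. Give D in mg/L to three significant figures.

k_1 L₀/(k_2−k_1) = 0.149×50.2/(0.626−0.149) = 7.480/0.4770 = 15.68 mg/L.
e^(−k_1 t) = e^(−0.149×2.700) = 0.6688; e^(−k_2 t) = e^(−0.626×2.700) = 0.1845.
D = 15.68 × (0.6688 − 0.1845) + 0.391 × 0.1845 = 7.594 + 0.07213 = 7.666 mg/L.

D ≈ 7.67 mg/L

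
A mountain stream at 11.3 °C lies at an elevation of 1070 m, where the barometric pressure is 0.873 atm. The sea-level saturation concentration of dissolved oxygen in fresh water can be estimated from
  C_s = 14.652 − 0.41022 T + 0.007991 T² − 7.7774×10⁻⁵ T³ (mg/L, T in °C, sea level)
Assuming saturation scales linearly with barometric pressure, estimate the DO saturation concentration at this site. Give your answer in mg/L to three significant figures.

At sea level: C_s = 14.652 − 0.41022×11.3 + 0.007991×11.3² − 7.7774×10⁻⁵×11.3³ = 10.92 mg/L.
Pressure correction: C_s' = 10.92 × 0.873 = 9.537 mg/L.

C_s ≈ 9.54 mg/L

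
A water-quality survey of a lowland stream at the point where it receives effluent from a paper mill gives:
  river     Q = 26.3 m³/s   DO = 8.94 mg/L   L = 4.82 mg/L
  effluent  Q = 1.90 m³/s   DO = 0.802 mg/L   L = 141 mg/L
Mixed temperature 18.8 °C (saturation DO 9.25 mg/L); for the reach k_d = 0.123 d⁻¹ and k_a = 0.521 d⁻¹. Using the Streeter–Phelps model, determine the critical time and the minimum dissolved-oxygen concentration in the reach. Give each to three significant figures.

Mixed DO = (26.3×8.94 + 1.90×0.802)/(26.3+1.90) = 236.6/28.20 = 8.392 mg/L.
Mixed L₀ = (26.3×4.82 + 1.90×141)/(28.20) = 394.7/28.20 = 14.00 mg/L.
Initial deficit D₀ = C_s − DO₀ = 9.25 − 8.392 = 0.8583 mg/L.
t_c = (1/0.3980) ln[(0.521/0.123)(1 − 0.8583×0.3980/(0.123×14.00))] = 2.513 × ln(3.395) = 3.071 d.
D_c = (0.123/0.521) × 14.00 × e^(−0.123×3.071) = 0.2361 × 14.00 × 0.6854 = 2.265 mg/L.
Minimum DO = 9.25 − 2.265 = 6.985 mg/L.

t_c ≈ 3.07 d; minimum DO ≈ 6.99 mg/L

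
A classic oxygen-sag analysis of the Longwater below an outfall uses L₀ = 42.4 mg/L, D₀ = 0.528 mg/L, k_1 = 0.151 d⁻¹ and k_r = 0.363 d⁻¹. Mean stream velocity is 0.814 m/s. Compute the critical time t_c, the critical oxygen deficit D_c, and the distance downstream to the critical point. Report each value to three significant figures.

t_c = [1/(k_r−k_1)] ln[(k_r/k_1)(1 − D₀(k_r−k_1)/(k_1 L₀))]
= [1/(0.363−0.151)] ln[(0.363/0.151)(1 − 0.528×0.2120/(0.151×42.4))]
= (1/0.2120) ln[2.404 × 0.9825] = 4.717 × ln(2.362) = 4.717 × 0.8595 = 4.054 d.
L(t_c) = L₀ e^(−k_1 t_c) = 42.4 × 0.5422 = 22.99 mg/L, and at the critical point k_r D_c = k_1 L, so D_c = (0.151/0.363) × 22.99 = 9.562 mg/L.
x_c = v t_c = 0.814 m/s × 4.054 d × 86400 s/d = 285100 m ≈ 285 km.

t_c ≈ 4.05 d; D_c ≈ 9.56 mg/L; x_c ≈ 285 km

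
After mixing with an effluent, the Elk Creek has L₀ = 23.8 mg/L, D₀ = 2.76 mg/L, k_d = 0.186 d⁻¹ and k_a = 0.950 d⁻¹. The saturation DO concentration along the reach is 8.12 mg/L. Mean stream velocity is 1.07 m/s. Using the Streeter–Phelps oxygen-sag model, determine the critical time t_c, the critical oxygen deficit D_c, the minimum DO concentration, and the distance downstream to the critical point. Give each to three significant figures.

t_c ≈ 1.29 d; D_c ≈ 3.67 mg/L; min DO ≈ 4.45 mg/L; x_c ≈ 119 km

With k_a/k_d = 5.108 and 1 − D₀(k_a−k_d)/(k_d L₀) = 0.5237,
t_c = ln(5.108 × 0.5237) / (0.950 − 0.186) = ln(2.675) / 0.7640 = 0.9838/0.7640 = 1.288 d.
D_c = (k_d/k_a) L₀ e^(−k_d t_c) = (0.186/0.950) × 23.8 × e^(−0.186×1.288) = 0.1958 × 23.8 × 0.7870 = 3.667 mg/L.
Minimum DO = C_s − D_c = 8.12 − 3.667 = 4.453 mg/L.
x_c = v t_c = 1.07 m/s × 1.288 d × 86400 s/d = 119000 m ≈ 119 km.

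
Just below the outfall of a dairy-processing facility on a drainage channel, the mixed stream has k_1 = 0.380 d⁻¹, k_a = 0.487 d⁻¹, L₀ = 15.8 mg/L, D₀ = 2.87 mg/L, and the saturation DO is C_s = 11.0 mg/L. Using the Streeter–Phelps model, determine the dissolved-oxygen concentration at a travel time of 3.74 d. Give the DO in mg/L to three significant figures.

DO ≈ 6.07 mg/L

k_1 L₀/(k_a−k_1) = 0.380×15.8/(0.487−0.380) = 6.004/0.1070 = 56.11 mg/L.
e^(−k_1 t) = e^(−0.380×3.740) = 0.2414; e^(−k_a t) = e^(−0.487×3.740) = 0.1618.
D = 56.11 × (0.2414 − 0.1618) + 2.87 × 0.1618 = 4.468 + 0.4644 = 4.932 mg/L.
DO = C_s − D = 11.0 − 4.932 = 6.068 mg/L.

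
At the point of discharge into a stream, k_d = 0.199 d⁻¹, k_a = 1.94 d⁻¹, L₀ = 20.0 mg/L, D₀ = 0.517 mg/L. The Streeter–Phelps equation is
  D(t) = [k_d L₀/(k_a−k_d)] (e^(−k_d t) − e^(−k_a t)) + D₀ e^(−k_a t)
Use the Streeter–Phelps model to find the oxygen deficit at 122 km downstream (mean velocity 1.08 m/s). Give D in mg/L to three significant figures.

D ≈ 1.62 mg/L

Travel time t = x/v = 122 km / (1.08 m/s) = 122000 m / 1.08 m/s = 113000 s = 1.307 d.
k_d L₀/(k_a−k_d) = 0.199×20.0/(1.94−0.199) = 3.980/1.741 = 2.286 mg/L.
e^(−k_d t) = e^(−0.199×1.307) = 0.7709; e^(−k_a t) = e^(−1.94×1.307) = 0.07915.
D = 2.286 × (0.7709 − 0.07915) + 0.517 × 0.07915 = 1.581 + 0.04092 = 1.622 mg/L.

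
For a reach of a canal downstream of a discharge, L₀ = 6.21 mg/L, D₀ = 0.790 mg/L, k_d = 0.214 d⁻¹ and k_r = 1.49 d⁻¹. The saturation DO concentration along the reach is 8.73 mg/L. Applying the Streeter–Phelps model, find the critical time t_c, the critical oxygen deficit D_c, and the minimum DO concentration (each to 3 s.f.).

At the critical point dD/dt = 0, so k_d L₀ e^(−k_d t) = k_r D. Substituting D(t) from the Streeter–Phelps equation and solving for t gives
t_c = ln[(k_r/k_d)(1 − D₀(k_r−k_d)/(k_d L₀))] / (k_r−k_d).
Here k_r−k_d = 1.276 d⁻¹ and 1 − D₀(k_r−k_d)/(k_d L₀) = 1 − 0.790×1.276/(0.214×6.21) = 0.2415, so
t_c = ln(6.963 × 0.2415) / 1.276 = 0.5195 / 1.276 = 0.4072 d.
D_c = (k_d/k_r) L₀ e^(−k_d t_c) = (0.214/1.49) × 6.21 × e^(−0.214×0.4072) = 0.1436 × 6.21 × 0.9166 = 0.8175 mg/L.
Minimum DO = C_s − D_c = 8.73 − 0.8175 = 7.913 mg/L.

t_c ≈ 0.407 d; D_c ≈ 0.817 mg/L; min DO ≈ 7.91 mg/L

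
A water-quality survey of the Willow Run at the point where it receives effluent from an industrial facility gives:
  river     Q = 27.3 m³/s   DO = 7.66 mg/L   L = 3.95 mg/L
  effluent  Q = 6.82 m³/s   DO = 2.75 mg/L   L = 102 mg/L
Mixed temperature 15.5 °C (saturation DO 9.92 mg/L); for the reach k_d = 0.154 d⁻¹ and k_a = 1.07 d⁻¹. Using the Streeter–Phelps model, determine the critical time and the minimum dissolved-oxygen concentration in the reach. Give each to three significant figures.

Mixed DO = (27.3×7.66 + 6.82×2.75)/(27.3+6.82) = 227.9/34.12 = 6.679 mg/L.
Mixed L₀ = (27.3×3.95 + 6.82×102)/(34.12) = 803.5/34.12 = 23.55 mg/L.
Initial deficit D₀ = C_s − DO₀ = 9.92 − 6.679 = 3.241 mg/L.
t_c = (1/0.9160) ln[(1.07/0.154)(1 − 3.241×0.9160/(0.154×23.55))] = 1.092 × ln(1.259) = 0.2518 d.
D_c = (0.154/1.07) × 23.55 × e^(−0.154×0.2518) = 0.1439 × 23.55 × 0.9620 = 3.260 mg/L.
Minimum DO = 9.92 − 3.260 = 6.660 mg/L.

t_c ≈ 0.252 d; minimum DO ≈ 6.66 mg/L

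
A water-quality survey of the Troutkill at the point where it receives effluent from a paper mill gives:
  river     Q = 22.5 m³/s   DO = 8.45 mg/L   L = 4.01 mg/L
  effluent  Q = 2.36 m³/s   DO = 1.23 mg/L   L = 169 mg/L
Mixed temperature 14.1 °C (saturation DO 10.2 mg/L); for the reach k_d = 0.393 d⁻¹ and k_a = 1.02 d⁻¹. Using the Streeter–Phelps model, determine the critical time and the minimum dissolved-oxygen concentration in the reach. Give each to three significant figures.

t_c ≈ 1.17 d; minimum DO ≈ 5.41 mg/L

Mixed DO = (22.5×8.45 + 2.36×1.23)/(22.5+2.36) = 193.0/24.86 = 7.765 mg/L.
Mixed L₀ = (22.5×4.01 + 2.36×169)/(24.86) = 489.1/24.86 = 19.67 mg/L.
Initial deficit D₀ = C_s − DO₀ = 10.2 − 7.765 = 2.435 mg/L.
t_c = (1/0.6270) ln[(1.02/0.393)(1 − 2.435×0.6270/(0.393×19.67))] = 1.595 × ln(2.083) = 1.170 d.
D_c = (0.393/1.02) × 19.67 × e^(−0.393×1.170) = 0.3853 × 19.67 × 0.6314 = 4.786 mg/L.
Minimum DO = 10.2 − 4.786 = 5.414 mg/L.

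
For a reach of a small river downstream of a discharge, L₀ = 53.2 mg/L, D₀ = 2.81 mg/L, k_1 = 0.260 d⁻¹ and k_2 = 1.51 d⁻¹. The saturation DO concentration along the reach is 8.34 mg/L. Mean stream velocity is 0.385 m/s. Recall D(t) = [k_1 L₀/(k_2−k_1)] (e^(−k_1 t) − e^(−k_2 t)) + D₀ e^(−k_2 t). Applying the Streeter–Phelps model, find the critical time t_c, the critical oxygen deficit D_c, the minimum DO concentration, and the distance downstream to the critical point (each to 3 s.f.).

t_c ≈ 1.17 d; D_c ≈ 6.75 mg/L; min DO ≈ 1.59 mg/L; x_c ≈ 39.0 km

At the critical point dD/dt = 0, so k_1 L₀ e^(−k_1 t) = k_2 D. Substituting D(t) from the Streeter–Phelps equation and solving for t gives
t_c = ln[(k_2/k_1)(1 − D₀(k_2−k_1)/(k_1 L₀))] / (k_2−k_1).
Here k_2−k_1 = 1.250 d⁻¹ and 1 − D₀(k_2−k_1)/(k_1 L₀) = 1 − 2.81×1.250/(0.260×53.2) = 0.7461, so
t_c = ln(5.808 × 0.7461) / 1.250 = 1.466 / 1.250 = 1.173 d.
D_c = (k_1/k_2) L₀ e^(−k_1 t_c) = (0.260/1.51) × 53.2 × e^(−0.260×1.173) = 0.1722 × 53.2 × 0.7371 = 6.752 mg/L.
Minimum DO = C_s − D_c = 8.34 − 6.752 = 1.588 mg/L.
x_c = v t_c = 0.385 m/s × 1.173 d × 86400 s/d = 39020 m ≈ 39.0 km.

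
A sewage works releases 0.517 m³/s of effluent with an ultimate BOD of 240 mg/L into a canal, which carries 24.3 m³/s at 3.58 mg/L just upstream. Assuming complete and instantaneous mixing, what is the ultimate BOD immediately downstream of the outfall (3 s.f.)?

Flow-weighted mixing: C = (Q_r C_r + Q_w C_w)/(Q_r + Q_w)
= (24.3×3.58 + 0.517×240)/(24.3 + 0.517) = 211.1/24.82 = 8.505 mg/L.

8.51 mg/L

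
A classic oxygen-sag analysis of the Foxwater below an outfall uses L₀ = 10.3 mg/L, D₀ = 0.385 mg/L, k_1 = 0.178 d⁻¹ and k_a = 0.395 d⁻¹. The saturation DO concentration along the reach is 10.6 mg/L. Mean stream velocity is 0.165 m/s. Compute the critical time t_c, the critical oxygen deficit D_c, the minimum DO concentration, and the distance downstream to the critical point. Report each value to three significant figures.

t_c ≈ 3.46 d; D_c ≈ 2.51 mg/L; min DO ≈ 8.09 mg/L; x_c ≈ 49.3 km

With k_a/k_1 = 2.219 and 1 − D₀(k_a−k_1)/(k_1 L₀) = 0.9544,
t_c = ln(2.219 × 0.9544) / (0.395 − 0.178) = ln(2.118) / 0.2170 = 0.7505/0.2170 = 3.458 d.
L(t_c) = L₀ e^(−k_1 t_c) = 10.3 × 0.5403 = 5.565 mg/L, and at the critical point k_a D_c = k_1 L, so D_c = (0.178/0.395) × 5.565 = 2.508 mg/L.
Minimum DO = C_s − D_c = 10.6 − 2.508 = 8.092 mg/L.
x_c = v t_c = 0.165 m/s × 3.458 d × 86400 s/d = 49300 m ≈ 49.3 km.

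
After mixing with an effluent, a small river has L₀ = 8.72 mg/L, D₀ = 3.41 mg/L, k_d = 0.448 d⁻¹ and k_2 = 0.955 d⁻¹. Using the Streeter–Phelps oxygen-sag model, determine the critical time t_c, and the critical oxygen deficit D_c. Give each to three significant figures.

With k_2/k_d = 2.132 and 1 − D₀(k_2−k_d)/(k_d L₀) = 0.5574,
t_c = ln(2.132 × 0.5574) / (0.955 − 0.448) = ln(1.188) / 0.5070 = 0.1725/0.5070 = 0.3403 d.
D_c = (k_d/k_2) L₀ e^(−k_d t_c) = (0.448/0.955) × 8.72 × e^(−0.448×0.3403) = 0.4691 × 8.72 × 0.8586 = 3.512 mg/L.

t_c ≈ 0.340 d; D_c ≈ 3.51 mg/L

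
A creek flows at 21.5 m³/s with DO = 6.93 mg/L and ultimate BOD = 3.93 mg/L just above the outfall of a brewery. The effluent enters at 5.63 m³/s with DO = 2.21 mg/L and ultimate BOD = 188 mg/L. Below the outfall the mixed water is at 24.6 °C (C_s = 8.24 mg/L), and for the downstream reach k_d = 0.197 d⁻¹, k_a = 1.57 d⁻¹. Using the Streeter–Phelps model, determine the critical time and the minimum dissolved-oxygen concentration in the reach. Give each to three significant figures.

Mixed DO = (21.5×6.93 + 5.63×2.21)/(21.5+5.63) = 161.4/27.13 = 5.951 mg/L.
Mixed L₀ = (21.5×3.93 + 5.63×188)/(27.13) = 1143/27.13 = 42.13 mg/L.
Initial deficit D₀ = C_s − DO₀ = 8.24 − 5.951 = 2.289 mg/L.
t_c = (1/1.373) ln[(1.57/0.197)(1 − 2.289×1.373/(0.197×42.13))] = 0.7283 × ln(4.951) = 1.165 d.
D_c = (0.197/1.57) × 42.13 × e^(−0.197×1.165) = 0.1255 × 42.13 × 0.7949 = 4.202 mg/L.
Minimum DO = 8.24 − 4.202 = 4.038 mg/L.

t_c ≈ 1.17 d; minimum DO ≈ 4.04 mg/L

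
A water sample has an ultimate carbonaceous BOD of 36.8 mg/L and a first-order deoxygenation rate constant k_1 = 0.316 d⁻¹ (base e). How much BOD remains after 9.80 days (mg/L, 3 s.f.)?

L_t = L₀ e^(−k_1 t) = 36.8 × e^(−0.316×9.80) = 36.8 × 0.04519 = 1.663 mg/L.

L ≈ 1.66 mg/L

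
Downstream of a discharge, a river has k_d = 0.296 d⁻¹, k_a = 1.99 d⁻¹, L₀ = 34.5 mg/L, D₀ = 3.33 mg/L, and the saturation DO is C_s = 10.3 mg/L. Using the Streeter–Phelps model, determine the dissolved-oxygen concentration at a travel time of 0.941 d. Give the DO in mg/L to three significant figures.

DO ≈ 6.15 mg/L

k_d L₀/(k_a−k_d) = 0.296×34.5/(1.99−0.296) = 10.21/1.694 = 6.028 mg/L.
e^(−k_d t) = e^(−0.296×0.9410) = 0.7569; e^(−k_a t) = e^(−1.99×0.9410) = 0.1537.
D = 6.028 × (0.7569 − 0.1537) + 3.33 × 0.1537 = 3.636 + 0.5119 = 4.148 mg/L.
DO = C_s − D = 10.3 − 4.148 = 6.152 mg/L.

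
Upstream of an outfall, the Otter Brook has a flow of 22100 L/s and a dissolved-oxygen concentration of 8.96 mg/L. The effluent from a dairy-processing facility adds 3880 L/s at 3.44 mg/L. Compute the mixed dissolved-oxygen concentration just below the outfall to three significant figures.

8.14 mg/L

Flow-weighted mixing: C = (Q_r C_r + Q_w C_w)/(Q_r + Q_w)
= (22100×8.96 + 3880×3.44)/(22100 + 3880) = 211400/25980 = 8.136 mg/L.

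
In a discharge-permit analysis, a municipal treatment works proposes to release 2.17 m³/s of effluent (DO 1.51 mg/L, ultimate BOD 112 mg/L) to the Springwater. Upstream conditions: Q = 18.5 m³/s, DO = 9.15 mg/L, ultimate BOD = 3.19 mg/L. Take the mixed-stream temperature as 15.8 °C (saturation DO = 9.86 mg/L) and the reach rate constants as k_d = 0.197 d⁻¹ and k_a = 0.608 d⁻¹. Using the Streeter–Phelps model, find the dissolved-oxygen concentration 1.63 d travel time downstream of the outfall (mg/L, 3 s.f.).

DO ≈ 6.82 mg/L

Mixed DO = (18.5×9.15 + 2.17×1.51)/(18.5+2.17) = 172.6/20.67 = 8.348 mg/L.
Mixed L₀ = (18.5×3.19 + 2.17×112)/(20.67) = 302.1/20.67 = 14.61 mg/L.
Initial deficit D₀ = C_s − DO₀ = 9.86 − 8.348 = 1.512 mg/L.
D(1.63) = [0.197×14.61/(0.608−0.197)](e^(−0.197×1.63) − e^(−0.608×1.63)) + 1.512 e^(−0.608×1.63)
= 7.004 × (0.7253 − 0.3712) + 1.512 × 0.3712 = 3.042 mg/L.
DO = 9.86 − 3.042 = 6.818 mg/L.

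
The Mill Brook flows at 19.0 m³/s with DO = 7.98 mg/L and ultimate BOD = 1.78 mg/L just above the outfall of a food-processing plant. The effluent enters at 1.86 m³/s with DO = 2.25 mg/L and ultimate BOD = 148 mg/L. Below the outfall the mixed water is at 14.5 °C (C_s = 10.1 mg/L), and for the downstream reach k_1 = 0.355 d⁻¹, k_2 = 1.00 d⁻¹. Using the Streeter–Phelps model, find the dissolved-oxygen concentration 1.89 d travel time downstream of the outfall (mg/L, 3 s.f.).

DO ≈ 6.77 mg/L

Mixed DO = (19.0×7.98 + 1.86×2.25)/(19.0+1.86) = 155.8/20.86 = 7.469 mg/L.
Mixed L₀ = (19.0×1.78 + 1.86×148)/(20.86) = 309.1/20.86 = 14.82 mg/L.
Initial deficit D₀ = C_s − DO₀ = 10.1 − 7.469 = 2.631 mg/L.
D(1.89) = [0.355×14.82/(1.00−0.355)](e^(−0.355×1.89) − e^(−1.00×1.89)) + 2.631 e^(−1.00×1.89)
= 8.156 × (0.5112 − 0.1511) + 2.631 × 0.1511 = 3.335 mg/L.
DO = 10.1 − 3.335 = 6.765 mg/L.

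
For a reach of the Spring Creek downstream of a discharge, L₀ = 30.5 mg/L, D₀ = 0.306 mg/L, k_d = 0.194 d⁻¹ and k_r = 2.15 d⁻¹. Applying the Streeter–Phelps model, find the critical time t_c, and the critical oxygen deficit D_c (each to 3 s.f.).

t_c ≈ 1.18 d; D_c ≈ 2.19 mg/L

At the critical point dD/dt = 0, so k_d L₀ e^(−k_d t) = k_r D. Substituting D(t) from the Streeter–Phelps equation and solving for t gives
t_c = ln[(k_r/k_d)(1 − D₀(k_r−k_d)/(k_d L₀))] / (k_r−k_d).
Here k_r−k_d = 1.956 d⁻¹ and 1 − D₀(k_r−k_d)/(k_d L₀) = 1 − 0.306×1.956/(0.194×30.5) = 0.8988, so
t_c = ln(11.08 × 0.8988) / 1.956 = 2.299 / 1.956 = 1.175 d.
D_c = (k_d/k_r) L₀ e^(−k_d t_c) = (0.194/2.15) × 30.5 × e^(−0.194×1.175) = 0.09023 × 30.5 × 0.7961 = 2.191 mg/L.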